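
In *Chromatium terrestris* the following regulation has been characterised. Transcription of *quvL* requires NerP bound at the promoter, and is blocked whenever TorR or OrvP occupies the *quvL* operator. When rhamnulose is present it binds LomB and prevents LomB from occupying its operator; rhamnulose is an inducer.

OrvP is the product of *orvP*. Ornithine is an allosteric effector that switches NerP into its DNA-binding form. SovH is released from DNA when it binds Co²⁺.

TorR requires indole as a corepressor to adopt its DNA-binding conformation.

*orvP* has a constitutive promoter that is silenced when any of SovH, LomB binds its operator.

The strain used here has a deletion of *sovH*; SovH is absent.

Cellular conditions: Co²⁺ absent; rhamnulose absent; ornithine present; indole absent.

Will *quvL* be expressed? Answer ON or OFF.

Indole is absent, so TorR is inactive.
Ornithine is present, so NerP is active.
SovH is non-functional in this strain, so it has no effect.
Rhamnulose is absent, so LomB is active.
With repressor LomB bound, *orvP* is not transcribed.
So OrvP is not produced.
No repressor is bound and NerP is active, so *quvL* is transcribed.

ON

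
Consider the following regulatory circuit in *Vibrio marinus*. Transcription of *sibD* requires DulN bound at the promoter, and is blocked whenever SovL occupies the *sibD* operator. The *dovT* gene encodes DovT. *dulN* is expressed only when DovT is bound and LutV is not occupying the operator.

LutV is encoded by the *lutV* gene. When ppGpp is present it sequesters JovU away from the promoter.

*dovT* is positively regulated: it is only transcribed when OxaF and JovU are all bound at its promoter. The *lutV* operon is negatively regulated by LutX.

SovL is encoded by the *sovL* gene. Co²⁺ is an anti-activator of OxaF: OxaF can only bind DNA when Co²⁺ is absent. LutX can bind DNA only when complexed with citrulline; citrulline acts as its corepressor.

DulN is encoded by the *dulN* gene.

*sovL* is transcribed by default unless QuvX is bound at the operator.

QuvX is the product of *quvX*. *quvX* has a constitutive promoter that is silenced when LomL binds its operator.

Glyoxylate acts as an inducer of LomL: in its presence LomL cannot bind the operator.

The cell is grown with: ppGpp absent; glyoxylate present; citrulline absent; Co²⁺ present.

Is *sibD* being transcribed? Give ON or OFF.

OFF

Citrulline is absent, so LutX is inactive.
With no repressor bound, *lutV* is transcribed.
So LutV is produced and active.
Co²⁺ is present, so OxaF is inactive.
ppGpp is absent, so JovU is active.
Required activator OxaF is absent, so *dovT* is not transcribed.
So DovT is not produced.
With repressor LutV bound, *dulN* is not transcribed.
So DulN is not produced.
Glyoxylate is present, so LomL is inactive.
With no repressor bound, *quvX* is transcribed.
So QuvX is produced and active.
With repressor QuvX bound, *sovL* is not transcribed.
So SovL is not produced.
Required activator DulN is absent, so *sibD* is not transcribed.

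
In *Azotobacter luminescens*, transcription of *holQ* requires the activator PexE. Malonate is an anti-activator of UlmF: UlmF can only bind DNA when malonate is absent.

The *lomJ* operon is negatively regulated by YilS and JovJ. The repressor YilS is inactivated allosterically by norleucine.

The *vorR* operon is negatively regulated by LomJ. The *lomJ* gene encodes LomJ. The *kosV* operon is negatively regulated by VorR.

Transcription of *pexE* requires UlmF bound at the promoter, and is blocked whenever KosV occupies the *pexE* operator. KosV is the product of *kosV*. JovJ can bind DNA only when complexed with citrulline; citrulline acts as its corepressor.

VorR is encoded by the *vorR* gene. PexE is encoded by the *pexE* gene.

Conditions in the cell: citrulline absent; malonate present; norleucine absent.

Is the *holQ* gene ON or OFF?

OFF

Norleucine is absent, so YilS is active.
Citrulline is absent, so JovJ is inactive.
With repressor YilS bound, *lomJ* is not transcribed.
So LomJ is not produced.
With no repressor bound, *vorR* is transcribed.
So VorR is produced and active.
With repressor VorR bound, *kosV* is not transcribed.
So KosV is not produced.
Malonate is present, so UlmF is inactive.
Required activator UlmF is absent, so *pexE* is not transcribed.
So PexE is not produced.
Required activator PexE is absent, so *holQ* is not transcribed.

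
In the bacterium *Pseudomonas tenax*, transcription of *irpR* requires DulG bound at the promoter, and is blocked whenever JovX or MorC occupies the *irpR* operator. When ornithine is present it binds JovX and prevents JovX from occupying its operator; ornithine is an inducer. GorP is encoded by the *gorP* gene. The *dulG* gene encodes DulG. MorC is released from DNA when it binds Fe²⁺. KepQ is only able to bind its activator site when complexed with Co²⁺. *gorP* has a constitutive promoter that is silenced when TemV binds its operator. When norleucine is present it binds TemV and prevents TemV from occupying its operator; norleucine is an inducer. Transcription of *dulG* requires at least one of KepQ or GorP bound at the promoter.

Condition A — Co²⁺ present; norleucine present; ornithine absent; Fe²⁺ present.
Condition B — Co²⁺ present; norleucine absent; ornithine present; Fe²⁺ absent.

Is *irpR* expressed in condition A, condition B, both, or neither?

Condition A:
Co²⁺ is present, so KepQ is active.
Norleucine is present, so TemV is inactive.
With no repressor bound, *gorP* is transcribed.
So GorP is produced and active.
Activator KepQ is present, so *dulG* is transcribed.
So DulG is produced and active.
Ornithine is absent, so JovX is active.
Fe²⁺ is present, so MorC is inactive.
With repressor JovX bound, *irpR* is not transcribed.
→ *irpR* is OFF in A.
Condition B:
Co²⁺ is present, so KepQ is active.
Norleucine is absent, so TemV is active.
With repressor TemV bound, *gorP* is not transcribed.
So GorP is not produced.
Activator KepQ is present, so *dulG* is transcribed.
So DulG is produced and active.
Ornithine is present, so JovX is inactive.
Fe²⁺ is absent, so MorC is active.
With repressor MorC bound, *irpR* is not transcribed.
→ *irpR* is OFF in B.

neither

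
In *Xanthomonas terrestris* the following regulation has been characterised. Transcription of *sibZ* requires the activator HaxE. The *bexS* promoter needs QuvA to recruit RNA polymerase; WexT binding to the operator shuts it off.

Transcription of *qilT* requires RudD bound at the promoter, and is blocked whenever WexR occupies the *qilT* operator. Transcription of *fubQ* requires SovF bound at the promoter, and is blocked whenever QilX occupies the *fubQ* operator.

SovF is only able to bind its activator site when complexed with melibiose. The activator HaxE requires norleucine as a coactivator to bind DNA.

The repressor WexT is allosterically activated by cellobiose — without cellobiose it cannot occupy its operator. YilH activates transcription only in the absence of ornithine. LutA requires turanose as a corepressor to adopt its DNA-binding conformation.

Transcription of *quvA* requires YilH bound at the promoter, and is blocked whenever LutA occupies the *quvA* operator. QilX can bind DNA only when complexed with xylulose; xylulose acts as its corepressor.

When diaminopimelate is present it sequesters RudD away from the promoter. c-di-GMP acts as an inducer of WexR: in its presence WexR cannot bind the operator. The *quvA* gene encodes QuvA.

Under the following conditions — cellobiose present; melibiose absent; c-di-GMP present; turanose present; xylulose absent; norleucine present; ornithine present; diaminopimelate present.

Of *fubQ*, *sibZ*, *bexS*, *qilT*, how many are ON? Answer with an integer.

Melibiose is absent, so SovF is inactive.
Xylulose is absent, so QilX is inactive.
Required activator SovF is absent, so *fubQ* is not transcribed.
→ *fubQ* is OFF.
Norleucine is present, so HaxE is active.
No repressor is bound and HaxE is active, so *sibZ* is transcribed.
→ *sibZ* is ON.
Turanose is present, so LutA is active.
Ornithine is present, so YilH is inactive.
With repressor LutA bound, *quvA* is not transcribed.
So QuvA is not produced.
Cellobiose is present, so WexT is active.
With repressor WexT bound, *bexS* is not transcribed.
→ *bexS* is OFF.
c-di-GMP is present, so WexR is inactive.
Diaminopimelate is present, so RudD is inactive.
Required activator RudD is absent, so *qilT* is not transcribed.
→ *qilT* is OFF.
1 of the 4 genes is transcribed.

1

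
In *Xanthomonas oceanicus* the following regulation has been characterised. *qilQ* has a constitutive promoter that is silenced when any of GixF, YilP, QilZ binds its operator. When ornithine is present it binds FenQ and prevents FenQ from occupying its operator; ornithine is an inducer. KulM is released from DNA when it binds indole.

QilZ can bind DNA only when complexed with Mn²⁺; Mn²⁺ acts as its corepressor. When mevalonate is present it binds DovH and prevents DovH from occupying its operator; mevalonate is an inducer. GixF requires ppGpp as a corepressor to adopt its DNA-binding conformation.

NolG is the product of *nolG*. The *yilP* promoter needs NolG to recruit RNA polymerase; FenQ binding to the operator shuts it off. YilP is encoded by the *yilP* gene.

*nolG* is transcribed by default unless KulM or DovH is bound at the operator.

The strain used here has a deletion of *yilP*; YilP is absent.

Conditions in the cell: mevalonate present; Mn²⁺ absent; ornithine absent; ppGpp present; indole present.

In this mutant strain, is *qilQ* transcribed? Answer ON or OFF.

OFF

ppGpp is present, so GixF is active.
YilP is non-functional in this strain, so it has no effect.
Mn²⁺ is absent, so QilZ is inactive.
With repressor GixF bound, *qilQ* is not transcribed.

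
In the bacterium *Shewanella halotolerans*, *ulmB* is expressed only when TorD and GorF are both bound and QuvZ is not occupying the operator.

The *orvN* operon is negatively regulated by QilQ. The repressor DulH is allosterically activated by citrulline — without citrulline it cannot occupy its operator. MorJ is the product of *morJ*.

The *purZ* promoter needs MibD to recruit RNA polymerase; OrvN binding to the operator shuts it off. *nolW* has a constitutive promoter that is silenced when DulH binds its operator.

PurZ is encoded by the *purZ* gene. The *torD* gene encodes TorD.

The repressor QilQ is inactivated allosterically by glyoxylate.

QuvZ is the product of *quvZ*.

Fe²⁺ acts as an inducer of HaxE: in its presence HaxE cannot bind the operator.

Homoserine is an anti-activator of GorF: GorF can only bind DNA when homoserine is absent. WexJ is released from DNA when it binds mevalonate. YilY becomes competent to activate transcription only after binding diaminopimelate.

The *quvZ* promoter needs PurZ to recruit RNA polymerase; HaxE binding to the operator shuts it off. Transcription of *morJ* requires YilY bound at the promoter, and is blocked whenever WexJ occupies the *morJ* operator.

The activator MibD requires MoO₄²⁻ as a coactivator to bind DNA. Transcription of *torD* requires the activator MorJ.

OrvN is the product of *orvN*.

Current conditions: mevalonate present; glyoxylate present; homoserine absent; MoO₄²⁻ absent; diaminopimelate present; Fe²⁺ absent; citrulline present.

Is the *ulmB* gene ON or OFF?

Glyoxylate is present, so QilQ is inactive.
With no repressor bound, *orvN* is transcribed.
So OrvN is produced and active.
MoO₄²⁻ is absent, so MibD is inactive.
With repressor OrvN bound, *purZ* is not transcribed.
So PurZ is not produced.
Fe²⁺ is absent, so HaxE is active.
With repressor HaxE bound, *quvZ* is not transcribed.
So QuvZ is not produced.
Diaminopimelate is present, so YilY is active.
Mevalonate is present, so WexJ is inactive.
No repressor is bound and YilY is active, so *morJ* is transcribed.
So MorJ is produced and active.
No repressor is bound and MorJ is active, so *torD* is transcribed.
So TorD is produced and active.
Homoserine is absent, so GorF is active.
No repressor is bound and TorD and GorF are active, so *ulmB* is transcribed.

ON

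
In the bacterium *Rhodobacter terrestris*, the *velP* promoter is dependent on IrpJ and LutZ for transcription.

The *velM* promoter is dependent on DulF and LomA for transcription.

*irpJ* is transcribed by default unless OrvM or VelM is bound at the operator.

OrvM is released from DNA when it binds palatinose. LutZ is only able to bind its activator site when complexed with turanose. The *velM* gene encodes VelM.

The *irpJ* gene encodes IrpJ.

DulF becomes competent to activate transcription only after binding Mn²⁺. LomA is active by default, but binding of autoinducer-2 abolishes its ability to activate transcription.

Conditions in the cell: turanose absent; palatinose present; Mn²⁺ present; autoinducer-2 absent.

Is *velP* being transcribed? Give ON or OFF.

OFF

Palatinose is present, so OrvM is inactive.
Mn²⁺ is present, so DulF is active.
Autoinducer-2 is absent, so LomA is active.
No repressor is bound and DulF and LomA are active, so *velM* is transcribed.
So VelM is produced and active.
With repressor VelM bound, *irpJ* is not transcribed.
So IrpJ is not produced.
Turanose is absent, so LutZ is inactive.
Required activator IrpJ is absent, so *velP* is not transcribed.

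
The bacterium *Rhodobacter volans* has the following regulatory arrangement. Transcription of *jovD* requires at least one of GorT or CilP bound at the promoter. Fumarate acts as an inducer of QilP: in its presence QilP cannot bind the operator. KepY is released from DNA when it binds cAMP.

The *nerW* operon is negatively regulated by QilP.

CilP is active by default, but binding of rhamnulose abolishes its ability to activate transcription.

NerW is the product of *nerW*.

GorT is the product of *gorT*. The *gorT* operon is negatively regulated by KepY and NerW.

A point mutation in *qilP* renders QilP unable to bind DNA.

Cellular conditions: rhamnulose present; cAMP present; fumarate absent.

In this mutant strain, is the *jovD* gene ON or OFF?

cAMP is present, so KepY is inactive.
QilP is non-functional in this strain, so it has no effect.
With no repressor bound, *nerW* is transcribed.
So NerW is produced and active.
With repressor NerW bound, *gorT* is not transcribed.
So GorT is not produced.
Rhamnulose is present, so CilP is inactive.
No activator is available at the *jovD* promoter, so *jovD* is not transcribed.

OFF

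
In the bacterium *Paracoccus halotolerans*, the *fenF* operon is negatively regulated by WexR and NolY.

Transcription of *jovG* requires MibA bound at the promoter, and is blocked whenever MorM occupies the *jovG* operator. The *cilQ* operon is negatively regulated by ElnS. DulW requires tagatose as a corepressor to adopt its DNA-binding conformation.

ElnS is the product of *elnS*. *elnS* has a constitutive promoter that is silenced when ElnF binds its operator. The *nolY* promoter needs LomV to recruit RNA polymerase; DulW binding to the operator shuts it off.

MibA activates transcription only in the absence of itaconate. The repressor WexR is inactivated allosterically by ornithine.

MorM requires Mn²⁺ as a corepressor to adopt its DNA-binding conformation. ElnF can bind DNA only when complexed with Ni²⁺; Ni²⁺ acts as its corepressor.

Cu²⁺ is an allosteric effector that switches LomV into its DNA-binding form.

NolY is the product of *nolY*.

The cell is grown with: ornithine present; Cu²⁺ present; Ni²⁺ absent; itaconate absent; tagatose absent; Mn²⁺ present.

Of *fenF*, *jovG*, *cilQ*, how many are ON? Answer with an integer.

Ornithine is present, so WexR is inactive.
Tagatose is absent, so DulW is inactive.
Cu²⁺ is present, so LomV is active.
No repressor is bound and LomV is active, so *nolY* is transcribed.
So NolY is produced and active.
With repressor NolY bound, *fenF* is not transcribed.
→ *fenF* is OFF.
Mn²⁺ is present, so MorM is active.
Itaconate is absent, so MibA is active.
With repressor MorM bound, *jovG* is not transcribed.
→ *jovG* is OFF.
Ni²⁺ is absent, so ElnF is inactive.
With no repressor bound, *elnS* is transcribed.
So ElnS is produced and active.
With repressor ElnS bound, *cilQ* is not transcribed.
→ *cilQ* is OFF.
0 of the 3 genes are transcribed.

0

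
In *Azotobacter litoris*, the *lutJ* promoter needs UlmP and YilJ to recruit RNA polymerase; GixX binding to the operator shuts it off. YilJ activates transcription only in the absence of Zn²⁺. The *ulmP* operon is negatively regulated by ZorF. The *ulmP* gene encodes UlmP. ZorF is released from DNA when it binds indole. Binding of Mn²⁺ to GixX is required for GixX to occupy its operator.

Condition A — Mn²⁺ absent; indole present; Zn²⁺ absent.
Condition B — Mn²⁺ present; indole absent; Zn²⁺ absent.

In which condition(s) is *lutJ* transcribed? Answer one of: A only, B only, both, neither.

Condition A:
Mn²⁺ is absent, so GixX is inactive.
Indole is present, so ZorF is inactive.
With no repressor bound, *ulmP* is transcribed.
So UlmP is produced and active.
Zn²⁺ is absent, so YilJ is active.
No repressor is bound and UlmP and YilJ are active, so *lutJ* is transcribed.
→ *lutJ* is ON in A.
Condition B:
Mn²⁺ is present, so GixX is active.
Indole is absent, so ZorF is active.
With repressor ZorF bound, *ulmP* is not transcribed.
So UlmP is not produced.
Zn²⁺ is absent, so YilJ is active.
With repressor GixX bound, *lutJ* is not transcribed.
→ *lutJ* is OFF in B.

A only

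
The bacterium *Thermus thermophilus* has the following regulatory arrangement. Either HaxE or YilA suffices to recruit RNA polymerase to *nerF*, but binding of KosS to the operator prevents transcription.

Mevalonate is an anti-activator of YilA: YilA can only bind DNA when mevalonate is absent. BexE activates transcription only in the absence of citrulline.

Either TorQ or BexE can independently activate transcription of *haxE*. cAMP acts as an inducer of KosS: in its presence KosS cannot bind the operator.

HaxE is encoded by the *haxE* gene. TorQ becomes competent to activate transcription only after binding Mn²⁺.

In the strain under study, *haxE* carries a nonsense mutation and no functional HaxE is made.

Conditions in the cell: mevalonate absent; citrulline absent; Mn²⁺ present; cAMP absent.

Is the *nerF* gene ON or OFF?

HaxE is non-functional in this strain, so it has no effect.
Mevalonate is absent, so YilA is active.
cAMP is absent, so KosS is active.
With repressor KosS bound, *nerF* is not transcribed.

OFF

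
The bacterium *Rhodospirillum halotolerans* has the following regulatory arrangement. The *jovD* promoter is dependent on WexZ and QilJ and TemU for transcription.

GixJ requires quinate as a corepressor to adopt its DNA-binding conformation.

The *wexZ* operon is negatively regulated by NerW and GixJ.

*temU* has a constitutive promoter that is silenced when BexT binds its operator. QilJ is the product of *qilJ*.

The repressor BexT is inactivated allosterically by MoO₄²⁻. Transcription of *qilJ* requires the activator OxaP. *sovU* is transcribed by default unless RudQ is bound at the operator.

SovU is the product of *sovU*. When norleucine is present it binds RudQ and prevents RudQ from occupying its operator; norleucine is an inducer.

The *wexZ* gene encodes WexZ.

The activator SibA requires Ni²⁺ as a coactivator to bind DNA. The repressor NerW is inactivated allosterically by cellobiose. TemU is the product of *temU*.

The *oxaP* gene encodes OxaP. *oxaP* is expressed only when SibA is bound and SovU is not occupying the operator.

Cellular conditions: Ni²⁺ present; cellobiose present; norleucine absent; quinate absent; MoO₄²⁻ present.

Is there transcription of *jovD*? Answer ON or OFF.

Cellobiose is present, so NerW is inactive.
Quinate is absent, so GixJ is inactive.
With no repressor bound, *wexZ* is transcribed.
So WexZ is produced and active.
Ni²⁺ is present, so SibA is active.
Norleucine is absent, so RudQ is active.
With repressor RudQ bound, *sovU* is not transcribed.
So SovU is not produced.
No repressor is bound and SibA is active, so *oxaP* is transcribed.
So OxaP is produced and active.
No repressor is bound and OxaP is active, so *qilJ* is transcribed.
So QilJ is produced and active.
MoO₄²⁻ is present, so BexT is inactive.
With no repressor bound, *temU* is transcribed.
So TemU is produced and active.
No repressor is bound and WexZ and QilJ and TemU are active, so *jovD* is transcribed.

ON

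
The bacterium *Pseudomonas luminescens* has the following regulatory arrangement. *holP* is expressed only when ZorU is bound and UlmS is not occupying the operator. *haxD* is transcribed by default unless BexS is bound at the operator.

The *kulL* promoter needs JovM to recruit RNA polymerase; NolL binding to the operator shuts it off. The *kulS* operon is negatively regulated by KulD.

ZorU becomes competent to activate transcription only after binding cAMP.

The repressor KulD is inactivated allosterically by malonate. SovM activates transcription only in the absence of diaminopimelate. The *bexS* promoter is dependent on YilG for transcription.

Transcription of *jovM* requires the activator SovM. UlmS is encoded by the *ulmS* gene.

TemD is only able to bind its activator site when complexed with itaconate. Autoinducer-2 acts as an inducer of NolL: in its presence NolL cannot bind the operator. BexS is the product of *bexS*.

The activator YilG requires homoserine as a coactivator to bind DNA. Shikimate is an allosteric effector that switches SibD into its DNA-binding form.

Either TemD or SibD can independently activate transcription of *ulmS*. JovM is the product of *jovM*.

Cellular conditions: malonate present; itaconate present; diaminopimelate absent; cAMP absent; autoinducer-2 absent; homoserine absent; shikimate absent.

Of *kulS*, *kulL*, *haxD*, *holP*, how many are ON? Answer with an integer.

2

Malonate is present, so KulD is inactive.
With no repressor bound, *kulS* is transcribed.
→ *kulS* is ON.
Autoinducer-2 is absent, so NolL is active.
Diaminopimelate is absent, so SovM is active.
No repressor is bound and SovM is active, so *jovM* is transcribed.
So JovM is produced and active.
With repressor NolL bound, *kulL* is not transcribed.
→ *kulL* is OFF.
Homoserine is absent, so YilG is inactive.
Required activator YilG is absent, so *bexS* is not transcribed.
So BexS is not produced.
With no repressor bound, *haxD* is transcribed.
→ *haxD* is ON.
cAMP is absent, so ZorU is inactive.
Itaconate is present, so TemD is active.
Shikimate is absent, so SibD is inactive.
Activator TemD is present, so *ulmS* is transcribed.
So UlmS is produced and active.
With repressor UlmS bound, *holP* is not transcribed.
→ *holP* is OFF.
2 of the 4 genes are transcribed.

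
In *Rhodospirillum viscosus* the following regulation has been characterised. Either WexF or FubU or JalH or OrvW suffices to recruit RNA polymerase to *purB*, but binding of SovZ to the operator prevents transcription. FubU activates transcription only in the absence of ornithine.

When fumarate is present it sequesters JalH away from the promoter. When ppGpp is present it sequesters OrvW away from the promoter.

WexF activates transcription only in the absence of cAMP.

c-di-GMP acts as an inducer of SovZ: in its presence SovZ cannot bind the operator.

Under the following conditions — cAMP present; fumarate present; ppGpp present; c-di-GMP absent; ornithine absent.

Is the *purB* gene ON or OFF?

OFF

cAMP is present, so WexF is inactive.
Ornithine is absent, so FubU is active.
c-di-GMP is absent, so SovZ is active.
Fumarate is present, so JalH is inactive.
ppGpp is present, so OrvW is inactive.
With repressor SovZ bound, *purB* is not transcribed.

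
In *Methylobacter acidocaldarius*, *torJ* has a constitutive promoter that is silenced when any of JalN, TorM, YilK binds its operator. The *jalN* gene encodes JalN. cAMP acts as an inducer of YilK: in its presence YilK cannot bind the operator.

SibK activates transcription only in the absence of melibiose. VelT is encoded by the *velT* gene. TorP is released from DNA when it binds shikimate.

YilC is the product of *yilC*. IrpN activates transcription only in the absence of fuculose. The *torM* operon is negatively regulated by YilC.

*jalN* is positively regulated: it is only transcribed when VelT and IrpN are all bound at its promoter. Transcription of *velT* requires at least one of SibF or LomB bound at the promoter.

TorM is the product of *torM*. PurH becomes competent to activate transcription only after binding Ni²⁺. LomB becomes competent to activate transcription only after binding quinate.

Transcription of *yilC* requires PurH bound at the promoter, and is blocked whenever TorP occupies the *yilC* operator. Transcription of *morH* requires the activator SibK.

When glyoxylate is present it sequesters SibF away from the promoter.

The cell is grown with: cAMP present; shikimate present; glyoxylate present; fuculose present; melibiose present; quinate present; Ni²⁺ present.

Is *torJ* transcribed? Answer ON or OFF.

Glyoxylate is present, so SibF is inactive.
Quinate is present, so LomB is active.
Activator LomB is present, so *velT* is transcribed.
So VelT is produced and active.
Fuculose is present, so IrpN is inactive.
Required activator IrpN is absent, so *jalN* is not transcribed.
So JalN is not produced.
Ni²⁺ is present, so PurH is active.
Shikimate is present, so TorP is inactive.
No repressor is bound and PurH is active, so *yilC* is transcribed.
So YilC is produced and active.
With repressor YilC bound, *torM* is not transcribed.
So TorM is not produced.
cAMP is present, so YilK is inactive.
With no repressor bound, *torJ* is transcribed.

ON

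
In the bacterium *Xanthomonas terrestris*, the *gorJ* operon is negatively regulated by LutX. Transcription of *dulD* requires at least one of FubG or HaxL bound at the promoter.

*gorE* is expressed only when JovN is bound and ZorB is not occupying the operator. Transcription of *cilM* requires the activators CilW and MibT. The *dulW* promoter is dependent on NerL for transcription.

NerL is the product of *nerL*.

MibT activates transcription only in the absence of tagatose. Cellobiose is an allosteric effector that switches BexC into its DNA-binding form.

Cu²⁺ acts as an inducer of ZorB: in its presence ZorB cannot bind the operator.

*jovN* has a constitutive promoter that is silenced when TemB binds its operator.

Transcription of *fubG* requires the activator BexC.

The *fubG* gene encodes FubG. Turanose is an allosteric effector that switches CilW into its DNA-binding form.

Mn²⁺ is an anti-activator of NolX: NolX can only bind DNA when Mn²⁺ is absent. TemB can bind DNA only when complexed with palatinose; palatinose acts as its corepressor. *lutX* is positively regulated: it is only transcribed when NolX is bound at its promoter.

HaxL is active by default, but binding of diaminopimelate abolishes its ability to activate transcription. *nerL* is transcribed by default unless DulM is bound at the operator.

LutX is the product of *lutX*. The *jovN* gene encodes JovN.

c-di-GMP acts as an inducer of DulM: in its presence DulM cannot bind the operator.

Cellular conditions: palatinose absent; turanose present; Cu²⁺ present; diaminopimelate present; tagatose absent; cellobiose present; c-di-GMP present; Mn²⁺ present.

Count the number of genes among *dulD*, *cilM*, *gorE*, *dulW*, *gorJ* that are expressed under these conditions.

Cellobiose is present, so BexC is active.
No repressor is bound and BexC is active, so *fubG* is transcribed.
So FubG is produced and active.
Diaminopimelate is present, so HaxL is inactive.
Activator FubG is present, so *dulD* is transcribed.
→ *dulD* is ON.
Turanose is present, so CilW is active.
Tagatose is absent, so MibT is active.
No repressor is bound and CilW and MibT are active, so *cilM* is transcribed.
→ *cilM* is ON.
Palatinose is absent, so TemB is inactive.
With no repressor bound, *jovN* is transcribed.
So JovN is produced and active.
Cu²⁺ is present, so ZorB is inactive.
No repressor is bound and JovN is active, so *gorE* is transcribed.
→ *gorE* is ON.
c-di-GMP is present, so DulM is inactive.
With no repressor bound, *nerL* is transcribed.
So NerL is produced and active.
No repressor is bound and NerL is active, so *dulW* is transcribed.
→ *dulW* is ON.
Mn²⁺ is present, so NolX is inactive.
Required activator NolX is absent, so *lutX* is not transcribed.
So LutX is not produced.
With no repressor bound, *gorJ* is transcribed.
→ *gorJ* is ON.
5 of the 5 genes are transcribed.

5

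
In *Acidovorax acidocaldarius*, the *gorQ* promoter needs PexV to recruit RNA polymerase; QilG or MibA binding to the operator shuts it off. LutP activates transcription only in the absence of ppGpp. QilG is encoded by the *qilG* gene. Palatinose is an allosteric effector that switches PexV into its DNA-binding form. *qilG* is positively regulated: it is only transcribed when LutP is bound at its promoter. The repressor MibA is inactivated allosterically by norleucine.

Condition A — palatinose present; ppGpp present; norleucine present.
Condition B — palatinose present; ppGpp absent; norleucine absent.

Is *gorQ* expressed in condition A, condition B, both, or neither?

Condition A:
Palatinose is present, so PexV is active.
ppGpp is present, so LutP is inactive.
Required activator LutP is absent, so *qilG* is not transcribed.
So QilG is not produced.
Norleucine is present, so MibA is inactive.
No repressor is bound and PexV is active, so *gorQ* is transcribed.
→ *gorQ* is ON in A.
Condition B:
Palatinose is present, so PexV is active.
ppGpp is absent, so LutP is active.
No repressor is bound and LutP is active, so *qilG* is transcribed.
So QilG is produced and active.
Norleucine is absent, so MibA is active.
With repressor QilG bound, *gorQ* is not transcribed.
→ *gorQ* is OFF in B.

A only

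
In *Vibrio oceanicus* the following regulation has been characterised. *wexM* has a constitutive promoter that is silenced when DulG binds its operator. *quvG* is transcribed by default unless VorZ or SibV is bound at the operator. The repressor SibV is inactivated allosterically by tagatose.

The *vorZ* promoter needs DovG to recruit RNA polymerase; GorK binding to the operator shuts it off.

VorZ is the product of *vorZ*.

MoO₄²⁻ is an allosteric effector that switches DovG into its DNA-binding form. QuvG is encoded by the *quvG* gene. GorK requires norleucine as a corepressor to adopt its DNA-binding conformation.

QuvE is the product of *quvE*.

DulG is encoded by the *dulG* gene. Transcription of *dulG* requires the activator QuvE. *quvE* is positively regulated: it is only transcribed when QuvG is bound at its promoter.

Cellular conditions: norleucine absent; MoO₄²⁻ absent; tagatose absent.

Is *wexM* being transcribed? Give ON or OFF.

MoO₄²⁻ is absent, so DovG is inactive.
Norleucine is absent, so GorK is inactive.
Required activator DovG is absent, so *vorZ* is not transcribed.
So VorZ is not produced.
Tagatose is absent, so SibV is active.
With repressor SibV bound, *quvG* is not transcribed.
So QuvG is not produced.
Required activator QuvG is absent, so *quvE* is not transcribed.
So QuvE is not produced.
Required activator QuvE is absent, so *dulG* is not transcribed.
So DulG is not produced.
With no repressor bound, *wexM* is transcribed.

ON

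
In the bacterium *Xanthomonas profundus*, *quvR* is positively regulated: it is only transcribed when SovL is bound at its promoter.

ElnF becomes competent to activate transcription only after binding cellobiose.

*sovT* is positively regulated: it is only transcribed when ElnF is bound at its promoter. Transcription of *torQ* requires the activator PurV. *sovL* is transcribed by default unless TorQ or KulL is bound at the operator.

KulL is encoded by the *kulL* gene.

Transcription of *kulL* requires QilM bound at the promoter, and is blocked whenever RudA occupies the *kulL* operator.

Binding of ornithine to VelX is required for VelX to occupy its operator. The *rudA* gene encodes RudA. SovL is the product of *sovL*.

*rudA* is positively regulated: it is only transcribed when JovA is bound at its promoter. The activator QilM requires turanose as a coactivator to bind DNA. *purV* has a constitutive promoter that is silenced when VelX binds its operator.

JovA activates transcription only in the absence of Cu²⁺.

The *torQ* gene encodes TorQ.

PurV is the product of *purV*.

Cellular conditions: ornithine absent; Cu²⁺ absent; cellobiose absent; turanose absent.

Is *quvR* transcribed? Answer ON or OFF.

OFF

Ornithine is absent, so VelX is inactive.
With no repressor bound, *purV* is transcribed.
So PurV is produced and active.
No repressor is bound and PurV is active, so *torQ* is transcribed.
So TorQ is produced and active.
Turanose is absent, so QilM is inactive.
Cu²⁺ is absent, so JovA is active.
No repressor is bound and JovA is active, so *rudA* is transcribed.
So RudA is produced and active.
With repressor RudA bound, *kulL* is not transcribed.
So KulL is not produced.
With repressor TorQ bound, *sovL* is not transcribed.
So SovL is not produced.
Required activator SovL is absent, so *quvR* is not transcribed.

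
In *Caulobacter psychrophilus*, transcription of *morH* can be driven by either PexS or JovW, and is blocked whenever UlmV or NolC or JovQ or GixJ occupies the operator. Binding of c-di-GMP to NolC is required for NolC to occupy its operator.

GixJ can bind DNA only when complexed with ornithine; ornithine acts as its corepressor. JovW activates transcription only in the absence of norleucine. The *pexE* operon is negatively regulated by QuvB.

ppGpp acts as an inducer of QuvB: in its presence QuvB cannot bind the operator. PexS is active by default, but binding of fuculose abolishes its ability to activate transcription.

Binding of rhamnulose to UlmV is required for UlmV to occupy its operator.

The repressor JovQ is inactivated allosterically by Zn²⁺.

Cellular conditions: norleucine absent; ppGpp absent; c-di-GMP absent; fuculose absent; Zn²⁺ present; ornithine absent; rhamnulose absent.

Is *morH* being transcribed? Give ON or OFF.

ON

Fuculose is absent, so PexS is active.
Rhamnulose is absent, so UlmV is inactive.
Norleucine is absent, so JovW is active.
c-di-GMP is absent, so NolC is inactive.
Zn²⁺ is present, so JovQ is inactive.
Ornithine is absent, so GixJ is inactive.
Activator PexS is present, so *morH* is transcribed.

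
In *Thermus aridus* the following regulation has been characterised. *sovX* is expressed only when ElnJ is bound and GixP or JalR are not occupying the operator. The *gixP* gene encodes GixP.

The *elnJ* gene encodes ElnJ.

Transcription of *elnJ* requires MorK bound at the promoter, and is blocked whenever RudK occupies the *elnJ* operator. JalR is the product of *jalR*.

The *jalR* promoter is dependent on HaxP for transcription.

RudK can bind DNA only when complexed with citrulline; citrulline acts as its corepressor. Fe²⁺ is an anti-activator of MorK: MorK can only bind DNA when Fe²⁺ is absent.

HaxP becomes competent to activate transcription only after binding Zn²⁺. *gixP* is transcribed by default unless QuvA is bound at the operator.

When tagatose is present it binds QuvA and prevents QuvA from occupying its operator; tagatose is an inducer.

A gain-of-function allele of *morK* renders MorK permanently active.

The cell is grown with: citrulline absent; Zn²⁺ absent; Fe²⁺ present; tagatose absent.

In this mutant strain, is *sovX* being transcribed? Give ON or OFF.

Tagatose is absent, so QuvA is active.
With repressor QuvA bound, *gixP* is not transcribed.
So GixP is not produced.
Zn²⁺ is absent, so HaxP is inactive.
Required activator HaxP is absent, so *jalR* is not transcribed.
So JalR is not produced.
Citrulline is absent, so RudK is inactive.
MorK is constitutively active in this strain.
No repressor is bound and MorK is active, so *elnJ* is transcribed.
So ElnJ is produced and active.
No repressor is bound and ElnJ is active, so *sovX* is transcribed.

ON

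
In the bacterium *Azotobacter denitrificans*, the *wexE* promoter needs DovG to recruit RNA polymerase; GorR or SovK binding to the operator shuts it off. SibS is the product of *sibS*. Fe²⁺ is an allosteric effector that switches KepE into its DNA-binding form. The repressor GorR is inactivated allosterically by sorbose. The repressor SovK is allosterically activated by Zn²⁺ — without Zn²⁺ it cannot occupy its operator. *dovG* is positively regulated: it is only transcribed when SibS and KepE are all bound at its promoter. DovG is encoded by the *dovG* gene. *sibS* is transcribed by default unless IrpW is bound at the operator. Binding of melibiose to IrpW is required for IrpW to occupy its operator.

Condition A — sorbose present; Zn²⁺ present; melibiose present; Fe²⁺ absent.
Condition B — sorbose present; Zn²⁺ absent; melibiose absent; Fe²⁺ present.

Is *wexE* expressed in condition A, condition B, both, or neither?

Condition A:
Sorbose is present, so GorR is inactive.
Zn²⁺ is present, so SovK is active.
Melibiose is present, so IrpW is active.
With repressor IrpW bound, *sibS* is not transcribed.
So SibS is not produced.
Fe²⁺ is absent, so KepE is inactive.
Required activator SibS is absent, so *dovG* is not transcribed.
So DovG is not produced.
With repressor SovK bound, *wexE* is not transcribed.
→ *wexE* is OFF in A.
Condition B:
Sorbose is present, so GorR is inactive.
Zn²⁺ is absent, so SovK is inactive.
Melibiose is absent, so IrpW is inactive.
With no repressor bound, *sibS* is transcribed.
So SibS is produced and active.
Fe²⁺ is present, so KepE is active.
No repressor is bound and SibS and KepE are active, so *dovG* is transcribed.
So DovG is produced and active.
No repressor is bound and DovG is active, so *wexE* is transcribed.
→ *wexE* is ON in B.

B only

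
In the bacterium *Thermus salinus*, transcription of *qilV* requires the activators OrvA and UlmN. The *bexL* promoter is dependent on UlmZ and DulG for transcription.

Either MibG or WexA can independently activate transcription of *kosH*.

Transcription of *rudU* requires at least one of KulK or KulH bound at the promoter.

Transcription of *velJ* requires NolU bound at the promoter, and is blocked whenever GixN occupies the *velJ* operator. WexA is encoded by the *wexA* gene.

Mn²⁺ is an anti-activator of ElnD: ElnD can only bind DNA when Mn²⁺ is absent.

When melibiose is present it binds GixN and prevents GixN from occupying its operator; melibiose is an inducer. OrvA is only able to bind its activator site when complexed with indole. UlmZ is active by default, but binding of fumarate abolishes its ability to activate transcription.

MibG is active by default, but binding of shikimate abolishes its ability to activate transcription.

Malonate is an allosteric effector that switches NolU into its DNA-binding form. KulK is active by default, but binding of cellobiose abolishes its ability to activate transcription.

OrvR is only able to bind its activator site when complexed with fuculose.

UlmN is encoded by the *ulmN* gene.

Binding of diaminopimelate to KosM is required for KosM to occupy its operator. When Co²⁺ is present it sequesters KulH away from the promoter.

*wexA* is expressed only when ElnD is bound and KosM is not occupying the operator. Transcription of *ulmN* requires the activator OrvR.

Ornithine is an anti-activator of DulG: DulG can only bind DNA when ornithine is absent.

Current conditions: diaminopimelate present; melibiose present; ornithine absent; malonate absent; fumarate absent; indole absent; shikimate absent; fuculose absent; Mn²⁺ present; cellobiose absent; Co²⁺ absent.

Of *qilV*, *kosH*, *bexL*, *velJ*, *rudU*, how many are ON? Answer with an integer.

Indole is absent, so OrvA is inactive.
Fuculose is absent, so OrvR is inactive.
Required activator OrvR is absent, so *ulmN* is not transcribed.
So UlmN is not produced.
Required activator OrvA is absent, so *qilV* is not transcribed.
→ *qilV* is OFF.
Shikimate is absent, so MibG is active.
Mn²⁺ is present, so ElnD is inactive.
Diaminopimelate is present, so KosM is active.
With repressor KosM bound, *wexA* is not transcribed.
So WexA is not produced.
Activator MibG is present, so *kosH* is transcribed.
→ *kosH* is ON.
Fumarate is absent, so UlmZ is active.
Ornithine is absent, so DulG is active.
No repressor is bound and UlmZ and DulG are active, so *bexL* is transcribed.
→ *bexL* is ON.
Malonate is absent, so NolU is inactive.
Melibiose is present, so GixN is inactive.
Required activator NolU is absent, so *velJ* is not transcribed.
→ *velJ* is OFF.
Cellobiose is absent, so KulK is active.
Co²⁺ is absent, so KulH is active.
Activator KulK is present, so *rudU* is transcribed.
→ *rudU* is ON.
3 of the 5 genes are transcribed.

3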